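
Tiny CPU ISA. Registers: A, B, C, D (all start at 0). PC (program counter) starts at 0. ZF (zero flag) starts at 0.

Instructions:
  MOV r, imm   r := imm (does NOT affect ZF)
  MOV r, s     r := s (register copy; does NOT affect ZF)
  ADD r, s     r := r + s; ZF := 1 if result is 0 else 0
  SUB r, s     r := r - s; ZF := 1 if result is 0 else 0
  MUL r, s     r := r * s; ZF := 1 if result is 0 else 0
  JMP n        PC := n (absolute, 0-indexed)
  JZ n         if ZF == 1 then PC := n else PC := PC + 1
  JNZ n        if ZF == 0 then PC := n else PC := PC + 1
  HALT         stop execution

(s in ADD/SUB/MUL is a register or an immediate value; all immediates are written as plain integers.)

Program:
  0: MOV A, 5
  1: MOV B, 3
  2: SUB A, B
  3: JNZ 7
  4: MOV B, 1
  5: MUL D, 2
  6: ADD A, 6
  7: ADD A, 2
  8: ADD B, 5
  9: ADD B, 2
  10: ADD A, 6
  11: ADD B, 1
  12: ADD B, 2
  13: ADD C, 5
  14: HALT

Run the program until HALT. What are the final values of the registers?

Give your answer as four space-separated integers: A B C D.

Step 1: PC=0 exec 'MOV A, 5'. After: A=5 B=0 C=0 D=0 ZF=0 PC=1
Step 2: PC=1 exec 'MOV B, 3'. After: A=5 B=3 C=0 D=0 ZF=0 PC=2
Step 3: PC=2 exec 'SUB A, B'. After: A=2 B=3 C=0 D=0 ZF=0 PC=3
Step 4: PC=3 exec 'JNZ 7'. After: A=2 B=3 C=0 D=0 ZF=0 PC=7
Step 5: PC=7 exec 'ADD A, 2'. After: A=4 B=3 C=0 D=0 ZF=0 PC=8
Step 6: PC=8 exec 'ADD B, 5'. After: A=4 B=8 C=0 D=0 ZF=0 PC=9
Step 7: PC=9 exec 'ADD B, 2'. After: A=4 B=10 C=0 D=0 ZF=0 PC=10
Step 8: PC=10 exec 'ADD A, 6'. After: A=10 B=10 C=0 D=0 ZF=0 PC=11
Step 9: PC=11 exec 'ADD B, 1'. After: A=10 B=11 C=0 D=0 ZF=0 PC=12
Step 10: PC=12 exec 'ADD B, 2'. After: A=10 B=13 C=0 D=0 ZF=0 PC=13
Step 11: PC=13 exec 'ADD C, 5'. After: A=10 B=13 C=5 D=0 ZF=0 PC=14
Step 12: PC=14 exec 'HALT'. After: A=10 B=13 C=5 D=0 ZF=0 PC=14 HALTED

Answer: 10 13 5 0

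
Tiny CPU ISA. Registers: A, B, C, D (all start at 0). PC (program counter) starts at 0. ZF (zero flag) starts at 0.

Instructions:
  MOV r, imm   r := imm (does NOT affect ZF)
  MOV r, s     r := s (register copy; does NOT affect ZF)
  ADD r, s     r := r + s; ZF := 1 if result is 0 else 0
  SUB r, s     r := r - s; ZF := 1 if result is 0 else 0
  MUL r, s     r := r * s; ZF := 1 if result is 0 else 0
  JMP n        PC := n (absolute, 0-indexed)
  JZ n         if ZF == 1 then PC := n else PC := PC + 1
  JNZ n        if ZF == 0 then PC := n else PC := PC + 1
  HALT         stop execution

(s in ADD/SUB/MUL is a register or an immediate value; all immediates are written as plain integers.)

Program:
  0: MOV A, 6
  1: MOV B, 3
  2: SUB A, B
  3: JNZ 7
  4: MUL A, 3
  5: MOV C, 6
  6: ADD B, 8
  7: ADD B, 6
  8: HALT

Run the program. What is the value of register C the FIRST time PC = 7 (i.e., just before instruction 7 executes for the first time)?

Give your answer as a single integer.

Step 1: PC=0 exec 'MOV A, 6'. After: A=6 B=0 C=0 D=0 ZF=0 PC=1
Step 2: PC=1 exec 'MOV B, 3'. After: A=6 B=3 C=0 D=0 ZF=0 PC=2
Step 3: PC=2 exec 'SUB A, B'. After: A=3 B=3 C=0 D=0 ZF=0 PC=3
Step 4: PC=3 exec 'JNZ 7'. After: A=3 B=3 C=0 D=0 ZF=0 PC=7
First time PC=7: C=0

0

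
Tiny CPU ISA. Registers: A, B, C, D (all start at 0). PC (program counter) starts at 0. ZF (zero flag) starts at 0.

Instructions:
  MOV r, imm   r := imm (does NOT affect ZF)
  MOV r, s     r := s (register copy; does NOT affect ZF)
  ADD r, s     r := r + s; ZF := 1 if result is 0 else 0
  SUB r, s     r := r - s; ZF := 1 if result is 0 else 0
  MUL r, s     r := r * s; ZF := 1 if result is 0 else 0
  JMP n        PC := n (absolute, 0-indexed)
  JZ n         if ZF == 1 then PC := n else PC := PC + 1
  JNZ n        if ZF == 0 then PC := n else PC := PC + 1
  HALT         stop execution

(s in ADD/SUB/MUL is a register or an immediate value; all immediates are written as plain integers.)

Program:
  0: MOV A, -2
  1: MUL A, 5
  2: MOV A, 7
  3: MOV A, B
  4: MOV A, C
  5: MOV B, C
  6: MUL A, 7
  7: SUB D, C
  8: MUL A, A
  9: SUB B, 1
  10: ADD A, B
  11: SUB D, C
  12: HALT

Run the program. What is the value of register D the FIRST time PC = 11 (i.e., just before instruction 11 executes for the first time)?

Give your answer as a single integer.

Step 1: PC=0 exec 'MOV A, -2'. After: A=-2 B=0 C=0 D=0 ZF=0 PC=1
Step 2: PC=1 exec 'MUL A, 5'. After: A=-10 B=0 C=0 D=0 ZF=0 PC=2
Step 3: PC=2 exec 'MOV A, 7'. After: A=7 B=0 C=0 D=0 ZF=0 PC=3
Step 4: PC=3 exec 'MOV A, B'. After: A=0 B=0 C=0 D=0 ZF=0 PC=4
Step 5: PC=4 exec 'MOV A, C'. After: A=0 B=0 C=0 D=0 ZF=0 PC=5
Step 6: PC=5 exec 'MOV B, C'. After: A=0 B=0 C=0 D=0 ZF=0 PC=6
Step 7: PC=6 exec 'MUL A, 7'. After: A=0 B=0 C=0 D=0 ZF=1 PC=7
Step 8: PC=7 exec 'SUB D, C'. After: A=0 B=0 C=0 D=0 ZF=1 PC=8
Step 9: PC=8 exec 'MUL A, A'. After: A=0 B=0 C=0 D=0 ZF=1 PC=9
Step 10: PC=9 exec 'SUB B, 1'. After: A=0 B=-1 C=0 D=0 ZF=0 PC=10
Step 11: PC=10 exec 'ADD A, B'. After: A=-1 B=-1 C=0 D=0 ZF=0 PC=11
First time PC=11: D=0

0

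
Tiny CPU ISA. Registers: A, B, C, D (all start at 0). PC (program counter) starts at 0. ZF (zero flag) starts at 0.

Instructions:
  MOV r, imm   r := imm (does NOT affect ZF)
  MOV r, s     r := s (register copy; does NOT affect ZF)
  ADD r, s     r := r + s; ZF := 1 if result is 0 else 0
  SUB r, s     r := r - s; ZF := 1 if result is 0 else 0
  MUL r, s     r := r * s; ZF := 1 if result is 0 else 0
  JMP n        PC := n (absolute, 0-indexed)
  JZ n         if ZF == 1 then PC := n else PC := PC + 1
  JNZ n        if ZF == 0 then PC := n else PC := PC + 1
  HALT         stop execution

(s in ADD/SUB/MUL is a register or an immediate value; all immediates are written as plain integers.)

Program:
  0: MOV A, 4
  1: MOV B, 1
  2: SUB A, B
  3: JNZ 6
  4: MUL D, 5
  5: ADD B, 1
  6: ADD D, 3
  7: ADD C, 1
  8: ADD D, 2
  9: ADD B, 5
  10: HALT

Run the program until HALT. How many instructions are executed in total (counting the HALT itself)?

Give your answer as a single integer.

Answer: 9

Derivation:
Step 1: PC=0 exec 'MOV A, 4'. After: A=4 B=0 C=0 D=0 ZF=0 PC=1
Step 2: PC=1 exec 'MOV B, 1'. After: A=4 B=1 C=0 D=0 ZF=0 PC=2
Step 3: PC=2 exec 'SUB A, B'. After: A=3 B=1 C=0 D=0 ZF=0 PC=3
Step 4: PC=3 exec 'JNZ 6'. After: A=3 B=1 C=0 D=0 ZF=0 PC=6
Step 5: PC=6 exec 'ADD D, 3'. After: A=3 B=1 C=0 D=3 ZF=0 PC=7
Step 6: PC=7 exec 'ADD C, 1'. After: A=3 B=1 C=1 D=3 ZF=0 PC=8
Step 7: PC=8 exec 'ADD D, 2'. After: A=3 B=1 C=1 D=5 ZF=0 PC=9
Step 8: PC=9 exec 'ADD B, 5'. After: A=3 B=6 C=1 D=5 ZF=0 PC=10
Step 9: PC=10 exec 'HALT'. After: A=3 B=6 C=1 D=5 ZF=0 PC=10 HALTED
Total instructions executed: 9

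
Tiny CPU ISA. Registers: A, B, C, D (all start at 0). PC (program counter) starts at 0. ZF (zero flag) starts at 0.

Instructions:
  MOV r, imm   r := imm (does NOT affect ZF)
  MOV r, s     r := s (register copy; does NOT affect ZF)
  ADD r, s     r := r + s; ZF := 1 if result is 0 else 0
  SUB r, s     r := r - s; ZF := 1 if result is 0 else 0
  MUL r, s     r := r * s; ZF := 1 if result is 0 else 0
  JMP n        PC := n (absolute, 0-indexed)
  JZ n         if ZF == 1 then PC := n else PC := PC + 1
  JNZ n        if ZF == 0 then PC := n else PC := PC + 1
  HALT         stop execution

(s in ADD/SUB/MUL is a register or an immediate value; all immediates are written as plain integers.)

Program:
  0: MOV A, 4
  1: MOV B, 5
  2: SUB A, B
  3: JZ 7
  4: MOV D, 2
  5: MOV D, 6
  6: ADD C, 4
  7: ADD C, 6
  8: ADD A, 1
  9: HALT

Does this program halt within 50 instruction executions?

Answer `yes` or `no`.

Answer: yes

Derivation:
Step 1: PC=0 exec 'MOV A, 4'. After: A=4 B=0 C=0 D=0 ZF=0 PC=1
Step 2: PC=1 exec 'MOV B, 5'. After: A=4 B=5 C=0 D=0 ZF=0 PC=2
Step 3: PC=2 exec 'SUB A, B'. After: A=-1 B=5 C=0 D=0 ZF=0 PC=3
Step 4: PC=3 exec 'JZ 7'. After: A=-1 B=5 C=0 D=0 ZF=0 PC=4
Step 5: PC=4 exec 'MOV D, 2'. After: A=-1 B=5 C=0 D=2 ZF=0 PC=5
Step 6: PC=5 exec 'MOV D, 6'. After: A=-1 B=5 C=0 D=6 ZF=0 PC=6
Step 7: PC=6 exec 'ADD C, 4'. After: A=-1 B=5 C=4 D=6 ZF=0 PC=7
Step 8: PC=7 exec 'ADD C, 6'. After: A=-1 B=5 C=10 D=6 ZF=0 PC=8
Step 9: PC=8 exec 'ADD A, 1'. After: A=0 B=5 C=10 D=6 ZF=1 PC=9
Step 10: PC=9 exec 'HALT'. After: A=0 B=5 C=10 D=6 ZF=1 PC=9 HALTED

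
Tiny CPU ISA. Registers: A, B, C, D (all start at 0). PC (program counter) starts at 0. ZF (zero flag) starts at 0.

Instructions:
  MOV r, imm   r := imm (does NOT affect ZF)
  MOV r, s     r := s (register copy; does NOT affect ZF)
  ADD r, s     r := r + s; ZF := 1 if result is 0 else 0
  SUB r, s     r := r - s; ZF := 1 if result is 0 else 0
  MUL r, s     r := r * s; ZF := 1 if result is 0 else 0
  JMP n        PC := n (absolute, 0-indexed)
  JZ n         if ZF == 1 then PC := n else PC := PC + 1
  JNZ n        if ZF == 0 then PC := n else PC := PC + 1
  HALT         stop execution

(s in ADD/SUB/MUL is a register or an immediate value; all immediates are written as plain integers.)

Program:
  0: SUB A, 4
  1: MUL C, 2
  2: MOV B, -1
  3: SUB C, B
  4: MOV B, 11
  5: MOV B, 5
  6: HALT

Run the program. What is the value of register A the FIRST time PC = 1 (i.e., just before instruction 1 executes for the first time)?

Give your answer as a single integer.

Step 1: PC=0 exec 'SUB A, 4'. After: A=-4 B=0 C=0 D=0 ZF=0 PC=1
First time PC=1: A=-4

-4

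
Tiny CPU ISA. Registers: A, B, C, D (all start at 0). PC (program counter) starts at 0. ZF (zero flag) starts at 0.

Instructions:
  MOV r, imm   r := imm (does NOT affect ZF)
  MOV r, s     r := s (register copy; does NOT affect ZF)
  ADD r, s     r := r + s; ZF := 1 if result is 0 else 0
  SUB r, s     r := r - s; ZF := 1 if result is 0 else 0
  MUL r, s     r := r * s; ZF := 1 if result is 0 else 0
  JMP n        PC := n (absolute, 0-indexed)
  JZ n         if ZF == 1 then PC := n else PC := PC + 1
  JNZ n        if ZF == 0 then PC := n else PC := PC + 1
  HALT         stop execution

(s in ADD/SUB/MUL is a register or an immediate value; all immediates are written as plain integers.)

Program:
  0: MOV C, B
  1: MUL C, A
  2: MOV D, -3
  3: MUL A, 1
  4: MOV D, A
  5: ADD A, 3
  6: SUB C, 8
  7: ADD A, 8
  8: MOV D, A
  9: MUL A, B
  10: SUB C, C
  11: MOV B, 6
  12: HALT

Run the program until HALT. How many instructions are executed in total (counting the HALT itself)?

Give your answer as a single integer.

Step 1: PC=0 exec 'MOV C, B'. After: A=0 B=0 C=0 D=0 ZF=0 PC=1
Step 2: PC=1 exec 'MUL C, A'. After: A=0 B=0 C=0 D=0 ZF=1 PC=2
Step 3: PC=2 exec 'MOV D, -3'. After: A=0 B=0 C=0 D=-3 ZF=1 PC=3
Step 4: PC=3 exec 'MUL A, 1'. After: A=0 B=0 C=0 D=-3 ZF=1 PC=4
Step 5: PC=4 exec 'MOV D, A'. After: A=0 B=0 C=0 D=0 ZF=1 PC=5
Step 6: PC=5 exec 'ADD A, 3'. After: A=3 B=0 C=0 D=0 ZF=0 PC=6
Step 7: PC=6 exec 'SUB C, 8'. After: A=3 B=0 C=-8 D=0 ZF=0 PC=7
Step 8: PC=7 exec 'ADD A, 8'. After: A=11 B=0 C=-8 D=0 ZF=0 PC=8
Step 9: PC=8 exec 'MOV D, A'. After: A=11 B=0 C=-8 D=11 ZF=0 PC=9
Step 10: PC=9 exec 'MUL A, B'. After: A=0 B=0 C=-8 D=11 ZF=1 PC=10
Step 11: PC=10 exec 'SUB C, C'. After: A=0 B=0 C=0 D=11 ZF=1 PC=11
Step 12: PC=11 exec 'MOV B, 6'. After: A=0 B=6 C=0 D=11 ZF=1 PC=12
Step 13: PC=12 exec 'HALT'. After: A=0 B=6 C=0 D=11 ZF=1 PC=12 HALTED
Total instructions executed: 13

Answer: 13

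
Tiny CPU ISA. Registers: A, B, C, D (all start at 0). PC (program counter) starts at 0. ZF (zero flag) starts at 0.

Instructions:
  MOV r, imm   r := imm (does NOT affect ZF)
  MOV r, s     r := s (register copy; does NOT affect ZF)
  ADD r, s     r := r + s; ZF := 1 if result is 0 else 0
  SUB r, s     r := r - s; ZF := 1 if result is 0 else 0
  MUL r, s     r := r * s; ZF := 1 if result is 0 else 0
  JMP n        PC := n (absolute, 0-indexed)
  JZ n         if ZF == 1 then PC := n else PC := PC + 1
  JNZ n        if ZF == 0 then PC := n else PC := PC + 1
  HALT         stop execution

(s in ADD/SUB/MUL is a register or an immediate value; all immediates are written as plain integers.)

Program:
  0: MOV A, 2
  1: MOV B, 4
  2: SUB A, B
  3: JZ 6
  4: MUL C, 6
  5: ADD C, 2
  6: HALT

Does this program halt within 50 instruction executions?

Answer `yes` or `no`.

Step 1: PC=0 exec 'MOV A, 2'. After: A=2 B=0 C=0 D=0 ZF=0 PC=1
Step 2: PC=1 exec 'MOV B, 4'. After: A=2 B=4 C=0 D=0 ZF=0 PC=2
Step 3: PC=2 exec 'SUB A, B'. After: A=-2 B=4 C=0 D=0 ZF=0 PC=3
Step 4: PC=3 exec 'JZ 6'. After: A=-2 B=4 C=0 D=0 ZF=0 PC=4
Step 5: PC=4 exec 'MUL C, 6'. After: A=-2 B=4 C=0 D=0 ZF=1 PC=5
Step 6: PC=5 exec 'ADD C, 2'. After: A=-2 B=4 C=2 D=0 ZF=0 PC=6
Step 7: PC=6 exec 'HALT'. After: A=-2 B=4 C=2 D=0 ZF=0 PC=6 HALTED

Answer: yes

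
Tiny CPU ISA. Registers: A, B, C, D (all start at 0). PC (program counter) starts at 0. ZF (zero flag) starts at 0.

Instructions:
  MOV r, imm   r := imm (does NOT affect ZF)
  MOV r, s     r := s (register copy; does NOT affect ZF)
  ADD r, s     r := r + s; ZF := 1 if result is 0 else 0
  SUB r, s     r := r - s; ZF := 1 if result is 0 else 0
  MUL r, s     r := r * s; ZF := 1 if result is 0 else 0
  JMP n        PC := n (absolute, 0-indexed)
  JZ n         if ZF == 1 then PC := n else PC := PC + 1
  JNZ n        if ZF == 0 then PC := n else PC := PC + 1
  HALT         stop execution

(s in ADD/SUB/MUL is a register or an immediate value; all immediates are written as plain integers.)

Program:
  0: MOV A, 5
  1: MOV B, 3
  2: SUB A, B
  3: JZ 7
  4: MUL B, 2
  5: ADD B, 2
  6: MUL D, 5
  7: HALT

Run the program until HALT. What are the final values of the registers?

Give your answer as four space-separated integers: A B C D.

Answer: 2 8 0 0

Derivation:
Step 1: PC=0 exec 'MOV A, 5'. After: A=5 B=0 C=0 D=0 ZF=0 PC=1
Step 2: PC=1 exec 'MOV B, 3'. After: A=5 B=3 C=0 D=0 ZF=0 PC=2
Step 3: PC=2 exec 'SUB A, B'. After: A=2 B=3 C=0 D=0 ZF=0 PC=3
Step 4: PC=3 exec 'JZ 7'. After: A=2 B=3 C=0 D=0 ZF=0 PC=4
Step 5: PC=4 exec 'MUL B, 2'. After: A=2 B=6 C=0 D=0 ZF=0 PC=5
Step 6: PC=5 exec 'ADD B, 2'. After: A=2 B=8 C=0 D=0 ZF=0 PC=6
Step 7: PC=6 exec 'MUL D, 5'. After: A=2 B=8 C=0 D=0 ZF=1 PC=7
Step 8: PC=7 exec 'HALT'. After: A=2 B=8 C=0 D=0 ZF=1 PC=7 HALTED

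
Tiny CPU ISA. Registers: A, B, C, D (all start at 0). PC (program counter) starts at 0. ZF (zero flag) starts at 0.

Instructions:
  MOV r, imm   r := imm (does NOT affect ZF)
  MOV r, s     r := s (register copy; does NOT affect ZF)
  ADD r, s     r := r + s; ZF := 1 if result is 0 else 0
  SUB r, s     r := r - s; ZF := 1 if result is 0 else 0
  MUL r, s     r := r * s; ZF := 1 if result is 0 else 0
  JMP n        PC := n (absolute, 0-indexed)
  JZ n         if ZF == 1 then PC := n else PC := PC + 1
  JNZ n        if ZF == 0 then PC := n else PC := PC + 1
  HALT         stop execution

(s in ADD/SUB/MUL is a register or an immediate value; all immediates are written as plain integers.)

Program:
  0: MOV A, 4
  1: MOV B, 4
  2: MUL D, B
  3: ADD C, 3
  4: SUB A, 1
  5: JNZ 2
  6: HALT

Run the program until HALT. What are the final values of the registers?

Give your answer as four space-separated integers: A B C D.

Answer: 0 4 12 0

Derivation:
Step 1: PC=0 exec 'MOV A, 4'. After: A=4 B=0 C=0 D=0 ZF=0 PC=1
Step 2: PC=1 exec 'MOV B, 4'. After: A=4 B=4 C=0 D=0 ZF=0 PC=2
Step 3: PC=2 exec 'MUL D, B'. After: A=4 B=4 C=0 D=0 ZF=1 PC=3
Step 4: PC=3 exec 'ADD C, 3'. After: A=4 B=4 C=3 D=0 ZF=0 PC=4
Step 5: PC=4 exec 'SUB A, 1'. After: A=3 B=4 C=3 D=0 ZF=0 PC=5
Step 6: PC=5 exec 'JNZ 2'. After: A=3 B=4 C=3 D=0 ZF=0 PC=2
Step 7: PC=2 exec 'MUL D, B'. After: A=3 B=4 C=3 D=0 ZF=1 PC=3
Step 8: PC=3 exec 'ADD C, 3'. After: A=3 B=4 C=6 D=0 ZF=0 PC=4
Step 9: PC=4 exec 'SUB A, 1'. After: A=2 B=4 C=6 D=0 ZF=0 PC=5
Step 10: PC=5 exec 'JNZ 2'. After: A=2 B=4 C=6 D=0 ZF=0 PC=2
Step 11: PC=2 exec 'MUL D, B'. After: A=2 B=4 C=6 D=0 ZF=1 PC=3
Step 12: PC=3 exec 'ADD C, 3'. After: A=2 B=4 C=9 D=0 ZF=0 PC=4
Step 13: PC=4 exec 'SUB A, 1'. After: A=1 B=4 C=9 D=0 ZF=0 PC=5
Step 14: PC=5 exec 'JNZ 2'. After: A=1 B=4 C=9 D=0 ZF=0 PC=2
Step 15: PC=2 exec 'MUL D, B'. After: A=1 B=4 C=9 D=0 ZF=1 PC=3
Step 16: PC=3 exec 'ADD C, 3'. After: A=1 B=4 C=12 D=0 ZF=0 PC=4
Step 17: PC=4 exec 'SUB A, 1'. After: A=0 B=4 C=12 D=0 ZF=1 PC=5
Step 18: PC=5 exec 'JNZ 2'. After: A=0 B=4 C=12 D=0 ZF=1 PC=6
Step 19: PC=6 exec 'HALT'. After: A=0 B=4 C=12 D=0 ZF=1 PC=6 HALTED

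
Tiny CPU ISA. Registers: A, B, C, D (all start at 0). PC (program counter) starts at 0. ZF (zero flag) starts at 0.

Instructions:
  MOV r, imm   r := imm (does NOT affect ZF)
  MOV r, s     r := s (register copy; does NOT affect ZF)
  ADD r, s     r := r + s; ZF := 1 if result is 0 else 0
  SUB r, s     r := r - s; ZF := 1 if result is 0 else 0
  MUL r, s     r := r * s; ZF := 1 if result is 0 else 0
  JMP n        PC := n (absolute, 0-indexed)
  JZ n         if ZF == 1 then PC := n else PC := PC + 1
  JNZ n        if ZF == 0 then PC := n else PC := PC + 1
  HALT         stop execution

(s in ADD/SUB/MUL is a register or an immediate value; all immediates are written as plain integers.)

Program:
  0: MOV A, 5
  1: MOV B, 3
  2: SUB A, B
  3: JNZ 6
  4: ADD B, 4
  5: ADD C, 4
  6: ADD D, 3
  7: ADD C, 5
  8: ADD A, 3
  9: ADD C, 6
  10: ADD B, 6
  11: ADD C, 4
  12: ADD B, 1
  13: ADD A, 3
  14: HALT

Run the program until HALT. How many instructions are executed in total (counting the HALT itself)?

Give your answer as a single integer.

Step 1: PC=0 exec 'MOV A, 5'. After: A=5 B=0 C=0 D=0 ZF=0 PC=1
Step 2: PC=1 exec 'MOV B, 3'. After: A=5 B=3 C=0 D=0 ZF=0 PC=2
Step 3: PC=2 exec 'SUB A, B'. After: A=2 B=3 C=0 D=0 ZF=0 PC=3
Step 4: PC=3 exec 'JNZ 6'. After: A=2 B=3 C=0 D=0 ZF=0 PC=6
Step 5: PC=6 exec 'ADD D, 3'. After: A=2 B=3 C=0 D=3 ZF=0 PC=7
Step 6: PC=7 exec 'ADD C, 5'. After: A=2 B=3 C=5 D=3 ZF=0 PC=8
Step 7: PC=8 exec 'ADD A, 3'. After: A=5 B=3 C=5 D=3 ZF=0 PC=9
Step 8: PC=9 exec 'ADD C, 6'. After: A=5 B=3 C=11 D=3 ZF=0 PC=10
Step 9: PC=10 exec 'ADD B, 6'. After: A=5 B=9 C=11 D=3 ZF=0 PC=11
Step 10: PC=11 exec 'ADD C, 4'. After: A=5 B=9 C=15 D=3 ZF=0 PC=12
Step 11: PC=12 exec 'ADD B, 1'. After: A=5 B=10 C=15 D=3 ZF=0 PC=13
Step 12: PC=13 exec 'ADD A, 3'. After: A=8 B=10 C=15 D=3 ZF=0 PC=14
Step 13: PC=14 exec 'HALT'. After: A=8 B=10 C=15 D=3 ZF=0 PC=14 HALTED
Total instructions executed: 13

Answer: 13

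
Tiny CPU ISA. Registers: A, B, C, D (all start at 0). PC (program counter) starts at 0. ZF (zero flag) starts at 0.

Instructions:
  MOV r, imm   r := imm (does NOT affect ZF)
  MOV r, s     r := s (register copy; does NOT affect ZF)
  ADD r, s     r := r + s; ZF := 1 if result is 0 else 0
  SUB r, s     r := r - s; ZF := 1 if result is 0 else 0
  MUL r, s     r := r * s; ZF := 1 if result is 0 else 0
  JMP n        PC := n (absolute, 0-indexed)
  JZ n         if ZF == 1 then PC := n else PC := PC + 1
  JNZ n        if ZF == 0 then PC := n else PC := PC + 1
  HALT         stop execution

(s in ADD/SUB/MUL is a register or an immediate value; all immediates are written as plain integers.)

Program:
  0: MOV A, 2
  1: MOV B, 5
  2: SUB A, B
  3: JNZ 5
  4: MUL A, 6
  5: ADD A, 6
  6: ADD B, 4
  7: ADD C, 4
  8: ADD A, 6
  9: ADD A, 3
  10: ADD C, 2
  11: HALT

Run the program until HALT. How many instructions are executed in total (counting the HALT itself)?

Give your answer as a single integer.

Answer: 11

Derivation:
Step 1: PC=0 exec 'MOV A, 2'. After: A=2 B=0 C=0 D=0 ZF=0 PC=1
Step 2: PC=1 exec 'MOV B, 5'. After: A=2 B=5 C=0 D=0 ZF=0 PC=2
Step 3: PC=2 exec 'SUB A, B'. After: A=-3 B=5 C=0 D=0 ZF=0 PC=3
Step 4: PC=3 exec 'JNZ 5'. After: A=-3 B=5 C=0 D=0 ZF=0 PC=5
Step 5: PC=5 exec 'ADD A, 6'. After: A=3 B=5 C=0 D=0 ZF=0 PC=6
Step 6: PC=6 exec 'ADD B, 4'. After: A=3 B=9 C=0 D=0 ZF=0 PC=7
Step 7: PC=7 exec 'ADD C, 4'. After: A=3 B=9 C=4 D=0 ZF=0 PC=8
Step 8: PC=8 exec 'ADD A, 6'. After: A=9 B=9 C=4 D=0 ZF=0 PC=9
Step 9: PC=9 exec 'ADD A, 3'. After: A=12 B=9 C=4 D=0 ZF=0 PC=10
Step 10: PC=10 exec 'ADD C, 2'. After: A=12 B=9 C=6 D=0 ZF=0 PC=11
Step 11: PC=11 exec 'HALT'. After: A=12 B=9 C=6 D=0 ZF=0 PC=11 HALTED
Total instructions executed: 11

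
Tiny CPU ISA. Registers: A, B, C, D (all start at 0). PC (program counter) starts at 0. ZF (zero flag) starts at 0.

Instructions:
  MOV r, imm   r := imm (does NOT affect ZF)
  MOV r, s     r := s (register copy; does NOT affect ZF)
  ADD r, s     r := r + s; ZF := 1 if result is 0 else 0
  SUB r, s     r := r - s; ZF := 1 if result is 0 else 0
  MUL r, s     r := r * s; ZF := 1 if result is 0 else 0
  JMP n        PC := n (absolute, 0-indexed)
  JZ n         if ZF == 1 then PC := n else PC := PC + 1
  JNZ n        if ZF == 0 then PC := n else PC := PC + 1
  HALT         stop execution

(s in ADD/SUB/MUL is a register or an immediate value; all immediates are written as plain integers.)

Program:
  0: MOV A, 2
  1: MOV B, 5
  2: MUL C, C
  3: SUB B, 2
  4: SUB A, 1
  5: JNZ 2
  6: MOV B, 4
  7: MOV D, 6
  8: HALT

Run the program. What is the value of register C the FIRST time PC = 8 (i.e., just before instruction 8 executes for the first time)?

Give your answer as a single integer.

Step 1: PC=0 exec 'MOV A, 2'. After: A=2 B=0 C=0 D=0 ZF=0 PC=1
Step 2: PC=1 exec 'MOV B, 5'. After: A=2 B=5 C=0 D=0 ZF=0 PC=2
Step 3: PC=2 exec 'MUL C, C'. After: A=2 B=5 C=0 D=0 ZF=1 PC=3
Step 4: PC=3 exec 'SUB B, 2'. After: A=2 B=3 C=0 D=0 ZF=0 PC=4
Step 5: PC=4 exec 'SUB A, 1'. After: A=1 B=3 C=0 D=0 ZF=0 PC=5
Step 6: PC=5 exec 'JNZ 2'. After: A=1 B=3 C=0 D=0 ZF=0 PC=2
Step 7: PC=2 exec 'MUL C, C'. After: A=1 B=3 C=0 D=0 ZF=1 PC=3
Step 8: PC=3 exec 'SUB B, 2'. After: A=1 B=1 C=0 D=0 ZF=0 PC=4
Step 9: PC=4 exec 'SUB A, 1'. After: A=0 B=1 C=0 D=0 ZF=1 PC=5
Step 10: PC=5 exec 'JNZ 2'. After: A=0 B=1 C=0 D=0 ZF=1 PC=6
Step 11: PC=6 exec 'MOV B, 4'. After: A=0 B=4 C=0 D=0 ZF=1 PC=7
Step 12: PC=7 exec 'MOV D, 6'. After: A=0 B=4 C=0 D=6 ZF=1 PC=8
First time PC=8: C=0

0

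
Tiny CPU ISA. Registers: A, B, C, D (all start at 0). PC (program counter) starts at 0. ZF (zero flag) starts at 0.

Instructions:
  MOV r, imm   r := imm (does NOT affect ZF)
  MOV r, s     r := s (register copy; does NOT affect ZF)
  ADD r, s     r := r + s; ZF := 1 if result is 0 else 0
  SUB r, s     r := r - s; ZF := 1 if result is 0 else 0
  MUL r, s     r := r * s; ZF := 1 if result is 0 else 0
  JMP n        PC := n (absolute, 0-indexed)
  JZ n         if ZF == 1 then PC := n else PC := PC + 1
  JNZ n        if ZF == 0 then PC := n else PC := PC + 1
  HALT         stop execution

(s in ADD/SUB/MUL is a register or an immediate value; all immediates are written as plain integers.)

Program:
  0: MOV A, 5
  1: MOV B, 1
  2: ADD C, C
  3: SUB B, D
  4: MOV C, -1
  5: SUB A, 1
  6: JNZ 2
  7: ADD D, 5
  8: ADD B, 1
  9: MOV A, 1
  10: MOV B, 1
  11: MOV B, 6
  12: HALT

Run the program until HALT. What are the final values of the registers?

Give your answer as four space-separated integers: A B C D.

Step 1: PC=0 exec 'MOV A, 5'. After: A=5 B=0 C=0 D=0 ZF=0 PC=1
Step 2: PC=1 exec 'MOV B, 1'. After: A=5 B=1 C=0 D=0 ZF=0 PC=2
Step 3: PC=2 exec 'ADD C, C'. After: A=5 B=1 C=0 D=0 ZF=1 PC=3
Step 4: PC=3 exec 'SUB B, D'. After: A=5 B=1 C=0 D=0 ZF=0 PC=4
Step 5: PC=4 exec 'MOV C, -1'. After: A=5 B=1 C=-1 D=0 ZF=0 PC=5
Step 6: PC=5 exec 'SUB A, 1'. After: A=4 B=1 C=-1 D=0 ZF=0 PC=6
Step 7: PC=6 exec 'JNZ 2'. After: A=4 B=1 C=-1 D=0 ZF=0 PC=2
Step 8: PC=2 exec 'ADD C, C'. After: A=4 B=1 C=-2 D=0 ZF=0 PC=3
Step 9: PC=3 exec 'SUB B, D'. After: A=4 B=1 C=-2 D=0 ZF=0 PC=4
Step 10: PC=4 exec 'MOV C, -1'. After: A=4 B=1 C=-1 D=0 ZF=0 PC=5
Step 11: PC=5 exec 'SUB A, 1'. After: A=3 B=1 C=-1 D=0 ZF=0 PC=6
Step 12: PC=6 exec 'JNZ 2'. After: A=3 B=1 C=-1 D=0 ZF=0 PC=2
Step 13: PC=2 exec 'ADD C, C'. After: A=3 B=1 C=-2 D=0 ZF=0 PC=3
Step 14: PC=3 exec 'SUB B, D'. After: A=3 B=1 C=-2 D=0 ZF=0 PC=4
Step 15: PC=4 exec 'MOV C, -1'. After: A=3 B=1 C=-1 D=0 ZF=0 PC=5
Step 16: PC=5 exec 'SUB A, 1'. After: A=2 B=1 C=-1 D=0 ZF=0 PC=6
Step 17: PC=6 exec 'JNZ 2'. After: A=2 B=1 C=-1 D=0 ZF=0 PC=2
Step 18: PC=2 exec 'ADD C, C'. After: A=2 B=1 C=-2 D=0 ZF=0 PC=3
Step 19: PC=3 exec 'SUB B, D'. After: A=2 B=1 C=-2 D=0 ZF=0 PC=4
Step 20: PC=4 exec 'MOV C, -1'. After: A=2 B=1 C=-1 D=0 ZF=0 PC=5
Step 21: PC=5 exec 'SUB A, 1'. After: A=1 B=1 C=-1 D=0 ZF=0 PC=6
Step 22: PC=6 exec 'JNZ 2'. After: A=1 B=1 C=-1 D=0 ZF=0 PC=2
Step 23: PC=2 exec 'ADD C, C'. After: A=1 B=1 C=-2 D=0 ZF=0 PC=3
Step 24: PC=3 exec 'SUB B, D'. After: A=1 B=1 C=-2 D=0 ZF=0 PC=4
Step 25: PC=4 exec 'MOV C, -1'. After: A=1 B=1 C=-1 D=0 ZF=0 PC=5
Step 26: PC=5 exec 'SUB A, 1'. After: A=0 B=1 C=-1 D=0 ZF=1 PC=6
Step 27: PC=6 exec 'JNZ 2'. After: A=0 B=1 C=-1 D=0 ZF=1 PC=7
Step 28: PC=7 exec 'ADD D, 5'. After: A=0 B=1 C=-1 D=5 ZF=0 PC=8
Step 29: PC=8 exec 'ADD B, 1'. After: A=0 B=2 C=-1 D=5 ZF=0 PC=9
Step 30: PC=9 exec 'MOV A, 1'. After: A=1 B=2 C=-1 D=5 ZF=0 PC=10
Step 31: PC=10 exec 'MOV B, 1'. After: A=1 B=1 C=-1 D=5 ZF=0 PC=11
Step 32: PC=11 exec 'MOV B, 6'. After: A=1 B=6 C=-1 D=5 ZF=0 PC=12
Step 33: PC=12 exec 'HALT'. After: A=1 B=6 C=-1 D=5 ZF=0 PC=12 HALTED

Answer: 1 6 -1 5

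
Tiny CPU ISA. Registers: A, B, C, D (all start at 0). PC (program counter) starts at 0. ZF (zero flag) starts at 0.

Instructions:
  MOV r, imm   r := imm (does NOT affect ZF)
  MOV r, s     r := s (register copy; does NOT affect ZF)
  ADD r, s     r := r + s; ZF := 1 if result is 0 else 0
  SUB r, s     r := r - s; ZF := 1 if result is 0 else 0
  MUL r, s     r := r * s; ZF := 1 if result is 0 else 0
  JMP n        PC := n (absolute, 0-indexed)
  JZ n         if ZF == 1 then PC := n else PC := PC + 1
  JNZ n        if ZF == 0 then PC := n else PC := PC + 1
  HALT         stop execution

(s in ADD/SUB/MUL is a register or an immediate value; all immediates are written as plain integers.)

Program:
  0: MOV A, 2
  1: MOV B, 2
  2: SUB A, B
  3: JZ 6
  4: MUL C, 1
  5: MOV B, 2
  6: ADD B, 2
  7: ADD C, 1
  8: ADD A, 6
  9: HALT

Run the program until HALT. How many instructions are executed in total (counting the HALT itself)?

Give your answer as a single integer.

Step 1: PC=0 exec 'MOV A, 2'. After: A=2 B=0 C=0 D=0 ZF=0 PC=1
Step 2: PC=1 exec 'MOV B, 2'. After: A=2 B=2 C=0 D=0 ZF=0 PC=2
Step 3: PC=2 exec 'SUB A, B'. After: A=0 B=2 C=0 D=0 ZF=1 PC=3
Step 4: PC=3 exec 'JZ 6'. After: A=0 B=2 C=0 D=0 ZF=1 PC=6
Step 5: PC=6 exec 'ADD B, 2'. After: A=0 B=4 C=0 D=0 ZF=0 PC=7
Step 6: PC=7 exec 'ADD C, 1'. After: A=0 B=4 C=1 D=0 ZF=0 PC=8
Step 7: PC=8 exec 'ADD A, 6'. After: A=6 B=4 C=1 D=0 ZF=0 PC=9
Step 8: PC=9 exec 'HALT'. After: A=6 B=4 C=1 D=0 ZF=0 PC=9 HALTED
Total instructions executed: 8

Answer: 8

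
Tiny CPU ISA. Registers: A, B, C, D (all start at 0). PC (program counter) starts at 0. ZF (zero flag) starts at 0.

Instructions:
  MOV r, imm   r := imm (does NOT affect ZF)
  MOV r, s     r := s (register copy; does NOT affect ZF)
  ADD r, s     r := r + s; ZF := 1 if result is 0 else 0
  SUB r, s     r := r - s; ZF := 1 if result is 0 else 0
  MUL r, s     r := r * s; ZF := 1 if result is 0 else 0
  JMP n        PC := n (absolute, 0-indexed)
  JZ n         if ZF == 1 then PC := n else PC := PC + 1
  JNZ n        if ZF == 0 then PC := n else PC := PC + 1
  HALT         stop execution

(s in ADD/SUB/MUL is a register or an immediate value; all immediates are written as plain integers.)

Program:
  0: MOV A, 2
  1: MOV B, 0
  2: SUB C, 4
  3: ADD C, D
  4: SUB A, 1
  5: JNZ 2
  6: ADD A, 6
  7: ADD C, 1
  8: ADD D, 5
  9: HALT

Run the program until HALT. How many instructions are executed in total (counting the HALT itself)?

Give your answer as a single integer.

Answer: 14

Derivation:
Step 1: PC=0 exec 'MOV A, 2'. After: A=2 B=0 C=0 D=0 ZF=0 PC=1
Step 2: PC=1 exec 'MOV B, 0'. After: A=2 B=0 C=0 D=0 ZF=0 PC=2
Step 3: PC=2 exec 'SUB C, 4'. After: A=2 B=0 C=-4 D=0 ZF=0 PC=3
Step 4: PC=3 exec 'ADD C, D'. After: A=2 B=0 C=-4 D=0 ZF=0 PC=4
Step 5: PC=4 exec 'SUB A, 1'. After: A=1 B=0 C=-4 D=0 ZF=0 PC=5
Step 6: PC=5 exec 'JNZ 2'. After: A=1 B=0 C=-4 D=0 ZF=0 PC=2
Step 7: PC=2 exec 'SUB C, 4'. After: A=1 B=0 C=-8 D=0 ZF=0 PC=3
Step 8: PC=3 exec 'ADD C, D'. After: A=1 B=0 C=-8 D=0 ZF=0 PC=4
Step 9: PC=4 exec 'SUB A, 1'. After: A=0 B=0 C=-8 D=0 ZF=1 PC=5
Step 10: PC=5 exec 'JNZ 2'. After: A=0 B=0 C=-8 D=0 ZF=1 PC=6
Step 11: PC=6 exec 'ADD A, 6'. After: A=6 B=0 C=-8 D=0 ZF=0 PC=7
Step 12: PC=7 exec 'ADD C, 1'. After: A=6 B=0 C=-7 D=0 ZF=0 PC=8
Step 13: PC=8 exec 'ADD D, 5'. After: A=6 B=0 C=-7 D=5 ZF=0 PC=9
Step 14: PC=9 exec 'HALT'. After: A=6 B=0 C=-7 D=5 ZF=0 PC=9 HALTED
Total instructions executed: 14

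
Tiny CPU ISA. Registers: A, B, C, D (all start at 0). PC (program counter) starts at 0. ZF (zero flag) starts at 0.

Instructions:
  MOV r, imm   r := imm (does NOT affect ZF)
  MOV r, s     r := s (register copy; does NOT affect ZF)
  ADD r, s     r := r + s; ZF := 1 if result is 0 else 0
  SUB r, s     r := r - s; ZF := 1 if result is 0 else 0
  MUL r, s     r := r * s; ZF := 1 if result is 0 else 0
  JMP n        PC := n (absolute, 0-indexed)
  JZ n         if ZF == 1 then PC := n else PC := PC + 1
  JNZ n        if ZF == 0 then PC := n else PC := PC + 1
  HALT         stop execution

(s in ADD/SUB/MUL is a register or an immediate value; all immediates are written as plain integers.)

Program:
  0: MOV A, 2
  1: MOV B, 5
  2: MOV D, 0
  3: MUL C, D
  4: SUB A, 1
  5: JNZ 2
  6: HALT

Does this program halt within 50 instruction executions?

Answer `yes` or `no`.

Step 1: PC=0 exec 'MOV A, 2'. After: A=2 B=0 C=0 D=0 ZF=0 PC=1
Step 2: PC=1 exec 'MOV B, 5'. After: A=2 B=5 C=0 D=0 ZF=0 PC=2
Step 3: PC=2 exec 'MOV D, 0'. After: A=2 B=5 C=0 D=0 ZF=0 PC=3
Step 4: PC=3 exec 'MUL C, D'. After: A=2 B=5 C=0 D=0 ZF=1 PC=4
Step 5: PC=4 exec 'SUB A, 1'. After: A=1 B=5 C=0 D=0 ZF=0 PC=5
Step 6: PC=5 exec 'JNZ 2'. After: A=1 B=5 C=0 D=0 ZF=0 PC=2
Step 7: PC=2 exec 'MOV D, 0'. After: A=1 B=5 C=0 D=0 ZF=0 PC=3
Step 8: PC=3 exec 'MUL C, D'. After: A=1 B=5 C=0 D=0 ZF=1 PC=4
Step 9: PC=4 exec 'SUB A, 1'. After: A=0 B=5 C=0 D=0 ZF=1 PC=5
Step 10: PC=5 exec 'JNZ 2'. After: A=0 B=5 C=0 D=0 ZF=1 PC=6
Step 11: PC=6 exec 'HALT'. After: A=0 B=5 C=0 D=0 ZF=1 PC=6 HALTED

Answer: yes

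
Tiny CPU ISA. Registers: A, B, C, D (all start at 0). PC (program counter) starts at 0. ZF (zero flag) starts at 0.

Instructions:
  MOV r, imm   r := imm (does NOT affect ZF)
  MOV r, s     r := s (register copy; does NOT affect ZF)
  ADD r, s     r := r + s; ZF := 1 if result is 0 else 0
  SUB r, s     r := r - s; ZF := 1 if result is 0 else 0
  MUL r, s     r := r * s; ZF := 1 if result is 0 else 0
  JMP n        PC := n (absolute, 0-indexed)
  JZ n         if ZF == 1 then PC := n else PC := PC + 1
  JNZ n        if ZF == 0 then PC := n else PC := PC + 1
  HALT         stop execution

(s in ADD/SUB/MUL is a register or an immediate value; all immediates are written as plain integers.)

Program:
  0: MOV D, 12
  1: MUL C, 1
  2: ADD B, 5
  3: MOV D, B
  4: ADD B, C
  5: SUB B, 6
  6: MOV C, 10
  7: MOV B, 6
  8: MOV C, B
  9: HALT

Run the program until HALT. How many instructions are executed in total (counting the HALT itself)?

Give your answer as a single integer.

Answer: 10

Derivation:
Step 1: PC=0 exec 'MOV D, 12'. After: A=0 B=0 C=0 D=12 ZF=0 PC=1
Step 2: PC=1 exec 'MUL C, 1'. After: A=0 B=0 C=0 D=12 ZF=1 PC=2
Step 3: PC=2 exec 'ADD B, 5'. After: A=0 B=5 C=0 D=12 ZF=0 PC=3
Step 4: PC=3 exec 'MOV D, B'. After: A=0 B=5 C=0 D=5 ZF=0 PC=4
Step 5: PC=4 exec 'ADD B, C'. After: A=0 B=5 C=0 D=5 ZF=0 PC=5
Step 6: PC=5 exec 'SUB B, 6'. After: A=0 B=-1 C=0 D=5 ZF=0 PC=6
Step 7: PC=6 exec 'MOV C, 10'. After: A=0 B=-1 C=10 D=5 ZF=0 PC=7
Step 8: PC=7 exec 'MOV B, 6'. After: A=0 B=6 C=10 D=5 ZF=0 PC=8
Step 9: PC=8 exec 'MOV C, B'. After: A=0 B=6 C=6 D=5 ZF=0 PC=9
Step 10: PC=9 exec 'HALT'. After: A=0 B=6 C=6 D=5 ZF=0 PC=9 HALTED
Total instructions executed: 10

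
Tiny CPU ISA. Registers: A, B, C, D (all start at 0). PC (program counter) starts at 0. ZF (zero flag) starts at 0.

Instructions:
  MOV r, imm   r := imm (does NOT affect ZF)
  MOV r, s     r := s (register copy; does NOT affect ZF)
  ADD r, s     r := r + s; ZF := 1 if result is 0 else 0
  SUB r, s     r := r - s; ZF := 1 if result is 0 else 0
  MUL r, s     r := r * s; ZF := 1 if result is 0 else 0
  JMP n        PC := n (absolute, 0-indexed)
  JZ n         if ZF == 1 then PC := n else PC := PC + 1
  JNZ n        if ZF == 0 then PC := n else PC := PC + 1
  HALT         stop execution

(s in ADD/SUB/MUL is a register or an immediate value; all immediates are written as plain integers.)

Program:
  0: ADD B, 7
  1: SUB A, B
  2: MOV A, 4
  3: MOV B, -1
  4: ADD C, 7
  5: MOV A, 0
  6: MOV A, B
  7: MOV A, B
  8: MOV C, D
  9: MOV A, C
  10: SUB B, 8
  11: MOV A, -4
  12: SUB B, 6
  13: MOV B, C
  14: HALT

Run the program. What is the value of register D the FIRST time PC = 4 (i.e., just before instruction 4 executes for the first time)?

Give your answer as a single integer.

Step 1: PC=0 exec 'ADD B, 7'. After: A=0 B=7 C=0 D=0 ZF=0 PC=1
Step 2: PC=1 exec 'SUB A, B'. After: A=-7 B=7 C=0 D=0 ZF=0 PC=2
Step 3: PC=2 exec 'MOV A, 4'. After: A=4 B=7 C=0 D=0 ZF=0 PC=3
Step 4: PC=3 exec 'MOV B, -1'. After: A=4 B=-1 C=0 D=0 ZF=0 PC=4
First time PC=4: D=0

0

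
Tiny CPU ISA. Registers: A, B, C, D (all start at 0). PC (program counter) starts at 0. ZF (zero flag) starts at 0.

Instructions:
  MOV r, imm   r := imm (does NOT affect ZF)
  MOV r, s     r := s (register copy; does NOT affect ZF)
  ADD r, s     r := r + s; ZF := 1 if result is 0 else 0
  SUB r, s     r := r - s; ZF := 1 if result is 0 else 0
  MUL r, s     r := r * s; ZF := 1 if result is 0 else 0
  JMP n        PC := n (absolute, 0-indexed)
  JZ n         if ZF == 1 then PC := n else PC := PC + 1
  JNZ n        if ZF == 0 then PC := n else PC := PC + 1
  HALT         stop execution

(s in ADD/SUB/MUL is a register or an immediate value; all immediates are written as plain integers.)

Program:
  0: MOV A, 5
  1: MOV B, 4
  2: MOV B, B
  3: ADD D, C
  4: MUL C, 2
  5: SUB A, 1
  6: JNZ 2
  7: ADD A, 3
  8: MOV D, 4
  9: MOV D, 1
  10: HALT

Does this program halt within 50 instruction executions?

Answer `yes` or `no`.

Step 1: PC=0 exec 'MOV A, 5'. After: A=5 B=0 C=0 D=0 ZF=0 PC=1
Step 2: PC=1 exec 'MOV B, 4'. After: A=5 B=4 C=0 D=0 ZF=0 PC=2
Step 3: PC=2 exec 'MOV B, B'. After: A=5 B=4 C=0 D=0 ZF=0 PC=3
Step 4: PC=3 exec 'ADD D, C'. After: A=5 B=4 C=0 D=0 ZF=1 PC=4
Step 5: PC=4 exec 'MUL C, 2'. After: A=5 B=4 C=0 D=0 ZF=1 PC=5
Step 6: PC=5 exec 'SUB A, 1'. After: A=4 B=4 C=0 D=0 ZF=0 PC=6
Step 7: PC=6 exec 'JNZ 2'. After: A=4 B=4 C=0 D=0 ZF=0 PC=2
Step 8: PC=2 exec 'MOV B, B'. After: A=4 B=4 C=0 D=0 ZF=0 PC=3
Step 9: PC=3 exec 'ADD D, C'. After: A=4 B=4 C=0 D=0 ZF=1 PC=4
Step 10: PC=4 exec 'MUL C, 2'. After: A=4 B=4 C=0 D=0 ZF=1 PC=5
Step 11: PC=5 exec 'SUB A, 1'. After: A=3 B=4 C=0 D=0 ZF=0 PC=6
Step 12: PC=6 exec 'JNZ 2'. After: A=3 B=4 C=0 D=0 ZF=0 PC=2
Step 13: PC=2 exec 'MOV B, B'. After: A=3 B=4 C=0 D=0 ZF=0 PC=3
Step 14: PC=3 exec 'ADD D, C'. After: A=3 B=4 C=0 D=0 ZF=1 PC=4
Step 15: PC=4 exec 'MUL C, 2'. After: A=3 B=4 C=0 D=0 ZF=1 PC=5
Step 16: PC=5 exec 'SUB A, 1'. After: A=2 B=4 C=0 D=0 ZF=0 PC=6
Step 17: PC=6 exec 'JNZ 2'. After: A=2 B=4 C=0 D=0 ZF=0 PC=2
Step 18: PC=2 exec 'MOV B, B'. After: A=2 B=4 C=0 D=0 ZF=0 PC=3
Step 19: PC=3 exec 'ADD D, C'. After: A=2 B=4 C=0 D=0 ZF=1 PC=4
Step 20: PC=4 exec 'MUL C, 2'. After: A=2 B=4 C=0 D=0 ZF=1 PC=5
Step 21: PC=5 exec 'SUB A, 1'. After: A=1 B=4 C=0 D=0 ZF=0 PC=6
Step 22: PC=6 exec 'JNZ 2'. After: A=1 B=4 C=0 D=0 ZF=0 PC=2
Step 23: PC=2 exec 'MOV B, B'. After: A=1 B=4 C=0 D=0 ZF=0 PC=3
Step 24: PC=3 exec 'ADD D, C'. After: A=1 B=4 C=0 D=0 ZF=1 PC=4
Step 25: PC=4 exec 'MUL C, 2'. After: A=1 B=4 C=0 D=0 ZF=1 PC=5
Step 26: PC=5 exec 'SUB A, 1'. After: A=0 B=4 C=0 D=0 ZF=1 PC=6
Step 27: PC=6 exec 'JNZ 2'. After: A=0 B=4 C=0 D=0 ZF=1 PC=7
Step 28: PC=7 exec 'ADD A, 3'. After: A=3 B=4 C=0 D=0 ZF=0 PC=8
Step 29: PC=8 exec 'MOV D, 4'. After: A=3 B=4 C=0 D=4 ZF=0 PC=9
Step 30: PC=9 exec 'MOV D, 1'. After: A=3 B=4 C=0 D=1 ZF=0 PC=10
Step 31: PC=10 exec 'HALT'. After: A=3 B=4 C=0 D=1 ZF=0 PC=10 HALTED

Answer: yes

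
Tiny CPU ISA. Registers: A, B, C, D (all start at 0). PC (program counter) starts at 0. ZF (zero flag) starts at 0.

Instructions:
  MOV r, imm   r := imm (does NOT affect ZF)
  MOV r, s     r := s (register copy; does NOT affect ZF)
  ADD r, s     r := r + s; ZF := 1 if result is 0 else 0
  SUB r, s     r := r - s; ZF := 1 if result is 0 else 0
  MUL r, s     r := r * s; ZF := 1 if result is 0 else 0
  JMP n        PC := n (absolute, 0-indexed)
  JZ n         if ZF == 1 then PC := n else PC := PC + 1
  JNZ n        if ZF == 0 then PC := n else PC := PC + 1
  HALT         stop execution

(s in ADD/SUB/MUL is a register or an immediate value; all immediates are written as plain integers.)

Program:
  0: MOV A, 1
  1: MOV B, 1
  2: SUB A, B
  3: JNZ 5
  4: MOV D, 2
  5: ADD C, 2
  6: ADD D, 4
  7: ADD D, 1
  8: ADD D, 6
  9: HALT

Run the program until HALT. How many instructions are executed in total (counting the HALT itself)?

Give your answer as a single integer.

Step 1: PC=0 exec 'MOV A, 1'. After: A=1 B=0 C=0 D=0 ZF=0 PC=1
Step 2: PC=1 exec 'MOV B, 1'. After: A=1 B=1 C=0 D=0 ZF=0 PC=2
Step 3: PC=2 exec 'SUB A, B'. After: A=0 B=1 C=0 D=0 ZF=1 PC=3
Step 4: PC=3 exec 'JNZ 5'. After: A=0 B=1 C=0 D=0 ZF=1 PC=4
Step 5: PC=4 exec 'MOV D, 2'. After: A=0 B=1 C=0 D=2 ZF=1 PC=5
Step 6: PC=5 exec 'ADD C, 2'. After: A=0 B=1 C=2 D=2 ZF=0 PC=6
Step 7: PC=6 exec 'ADD D, 4'. After: A=0 B=1 C=2 D=6 ZF=0 PC=7
Step 8: PC=7 exec 'ADD D, 1'. After: A=0 B=1 C=2 D=7 ZF=0 PC=8
Step 9: PC=8 exec 'ADD D, 6'. After: A=0 B=1 C=2 D=13 ZF=0 PC=9
Step 10: PC=9 exec 'HALT'. After: A=0 B=1 C=2 D=13 ZF=0 PC=9 HALTED
Total instructions executed: 10

Answer: 10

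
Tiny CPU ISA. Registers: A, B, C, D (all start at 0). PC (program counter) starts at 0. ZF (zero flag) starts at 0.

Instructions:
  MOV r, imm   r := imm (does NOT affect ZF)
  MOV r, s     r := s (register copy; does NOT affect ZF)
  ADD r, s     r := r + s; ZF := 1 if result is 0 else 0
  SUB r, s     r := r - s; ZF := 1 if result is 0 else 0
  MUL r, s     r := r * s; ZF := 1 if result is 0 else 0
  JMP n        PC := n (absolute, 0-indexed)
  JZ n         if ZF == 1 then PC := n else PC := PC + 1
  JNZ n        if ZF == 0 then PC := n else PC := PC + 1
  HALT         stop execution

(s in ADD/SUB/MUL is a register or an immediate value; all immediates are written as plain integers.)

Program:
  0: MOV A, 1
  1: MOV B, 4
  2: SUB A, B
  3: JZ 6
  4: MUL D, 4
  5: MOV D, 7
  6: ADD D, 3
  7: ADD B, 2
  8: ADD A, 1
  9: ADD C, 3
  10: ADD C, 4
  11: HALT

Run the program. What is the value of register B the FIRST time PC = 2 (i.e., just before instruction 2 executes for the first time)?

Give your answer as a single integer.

Step 1: PC=0 exec 'MOV A, 1'. After: A=1 B=0 C=0 D=0 ZF=0 PC=1
Step 2: PC=1 exec 'MOV B, 4'. After: A=1 B=4 C=0 D=0 ZF=0 PC=2
First time PC=2: B=4

4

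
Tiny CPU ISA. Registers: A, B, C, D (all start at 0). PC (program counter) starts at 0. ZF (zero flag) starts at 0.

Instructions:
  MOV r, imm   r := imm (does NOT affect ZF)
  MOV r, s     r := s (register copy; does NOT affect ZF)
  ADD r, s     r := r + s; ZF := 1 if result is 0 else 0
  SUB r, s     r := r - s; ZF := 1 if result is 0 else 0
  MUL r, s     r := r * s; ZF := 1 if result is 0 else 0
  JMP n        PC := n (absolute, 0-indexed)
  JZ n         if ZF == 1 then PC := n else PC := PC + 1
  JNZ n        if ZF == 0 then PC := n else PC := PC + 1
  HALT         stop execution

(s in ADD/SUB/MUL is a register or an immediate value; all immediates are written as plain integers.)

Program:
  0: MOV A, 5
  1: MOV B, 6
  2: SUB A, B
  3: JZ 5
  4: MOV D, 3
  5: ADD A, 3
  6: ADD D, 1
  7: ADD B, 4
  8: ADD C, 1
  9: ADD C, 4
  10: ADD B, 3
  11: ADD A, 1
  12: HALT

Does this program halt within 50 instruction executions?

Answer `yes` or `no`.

Answer: yes

Derivation:
Step 1: PC=0 exec 'MOV A, 5'. After: A=5 B=0 C=0 D=0 ZF=0 PC=1
Step 2: PC=1 exec 'MOV B, 6'. After: A=5 B=6 C=0 D=0 ZF=0 PC=2
Step 3: PC=2 exec 'SUB A, B'. After: A=-1 B=6 C=0 D=0 ZF=0 PC=3
Step 4: PC=3 exec 'JZ 5'. After: A=-1 B=6 C=0 D=0 ZF=0 PC=4
Step 5: PC=4 exec 'MOV D, 3'. After: A=-1 B=6 C=0 D=3 ZF=0 PC=5
Step 6: PC=5 exec 'ADD A, 3'. After: A=2 B=6 C=0 D=3 ZF=0 PC=6
Step 7: PC=6 exec 'ADD D, 1'. After: A=2 B=6 C=0 D=4 ZF=0 PC=7
Step 8: PC=7 exec 'ADD B, 4'. After: A=2 B=10 C=0 D=4 ZF=0 PC=8
Step 9: PC=8 exec 'ADD C, 1'. After: A=2 B=10 C=1 D=4 ZF=0 PC=9
Step 10: PC=9 exec 'ADD C, 4'. After: A=2 B=10 C=5 D=4 ZF=0 PC=10
Step 11: PC=10 exec 'ADD B, 3'. After: A=2 B=13 C=5 D=4 ZF=0 PC=11
Step 12: PC=11 exec 'ADD A, 1'. After: A=3 B=13 C=5 D=4 ZF=0 PC=12
Step 13: PC=12 exec 'HALT'. After: A=3 B=13 C=5 D=4 ZF=0 PC=12 HALTED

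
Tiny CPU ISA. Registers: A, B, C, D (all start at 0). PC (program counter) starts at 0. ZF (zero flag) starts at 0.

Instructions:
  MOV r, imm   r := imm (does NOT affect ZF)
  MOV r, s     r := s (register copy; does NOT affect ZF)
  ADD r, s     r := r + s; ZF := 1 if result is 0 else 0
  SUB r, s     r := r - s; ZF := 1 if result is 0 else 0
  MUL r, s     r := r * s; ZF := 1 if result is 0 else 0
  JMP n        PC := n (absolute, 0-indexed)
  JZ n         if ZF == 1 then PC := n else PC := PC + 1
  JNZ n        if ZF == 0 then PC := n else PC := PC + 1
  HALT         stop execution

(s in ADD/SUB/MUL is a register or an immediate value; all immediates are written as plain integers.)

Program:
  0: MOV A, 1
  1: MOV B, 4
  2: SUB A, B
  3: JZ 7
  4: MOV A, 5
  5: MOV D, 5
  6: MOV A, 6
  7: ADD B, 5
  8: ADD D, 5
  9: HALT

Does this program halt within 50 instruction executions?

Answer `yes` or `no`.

Answer: yes

Derivation:
Step 1: PC=0 exec 'MOV A, 1'. After: A=1 B=0 C=0 D=0 ZF=0 PC=1
Step 2: PC=1 exec 'MOV B, 4'. After: A=1 B=4 C=0 D=0 ZF=0 PC=2
Step 3: PC=2 exec 'SUB A, B'. After: A=-3 B=4 C=0 D=0 ZF=0 PC=3
Step 4: PC=3 exec 'JZ 7'. After: A=-3 B=4 C=0 D=0 ZF=0 PC=4
Step 5: PC=4 exec 'MOV A, 5'. After: A=5 B=4 C=0 D=0 ZF=0 PC=5
Step 6: PC=5 exec 'MOV D, 5'. After: A=5 B=4 C=0 D=5 ZF=0 PC=6
Step 7: PC=6 exec 'MOV A, 6'. After: A=6 B=4 C=0 D=5 ZF=0 PC=7
Step 8: PC=7 exec 'ADD B, 5'. After: A=6 B=9 C=0 D=5 ZF=0 PC=8
Step 9: PC=8 exec 'ADD D, 5'. After: A=6 B=9 C=0 D=10 ZF=0 PC=9
Step 10: PC=9 exec 'HALT'. After: A=6 B=9 C=0 D=10 ZF=0 PC=9 HALTED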